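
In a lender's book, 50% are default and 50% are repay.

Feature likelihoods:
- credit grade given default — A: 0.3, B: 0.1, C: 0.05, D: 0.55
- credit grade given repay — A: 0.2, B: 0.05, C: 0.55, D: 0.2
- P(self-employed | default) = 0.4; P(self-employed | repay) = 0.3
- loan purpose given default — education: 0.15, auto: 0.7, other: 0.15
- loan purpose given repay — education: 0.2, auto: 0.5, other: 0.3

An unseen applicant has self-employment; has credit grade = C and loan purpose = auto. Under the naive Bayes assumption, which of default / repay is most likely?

repay

default: 0.5 × 0.05 × 0.4 × 0.7 = 0.007
repay: 0.5 × 0.55 × 0.3 × 0.5 = 0.04125
Highest score → repay.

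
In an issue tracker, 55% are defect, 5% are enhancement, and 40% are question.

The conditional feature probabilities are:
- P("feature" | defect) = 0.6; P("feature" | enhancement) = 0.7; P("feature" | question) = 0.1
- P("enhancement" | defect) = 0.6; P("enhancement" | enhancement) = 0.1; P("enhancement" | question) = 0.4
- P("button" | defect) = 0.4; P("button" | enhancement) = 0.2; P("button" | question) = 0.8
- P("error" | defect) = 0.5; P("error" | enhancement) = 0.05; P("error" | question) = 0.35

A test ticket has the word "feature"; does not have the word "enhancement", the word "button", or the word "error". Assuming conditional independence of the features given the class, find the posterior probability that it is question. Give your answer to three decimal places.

0.047

defect: 0.55 × 0.6 × (1−0.6) × (1−0.4) × (1−0.5) = 0.0396
enhancement: 0.05 × 0.7 × (1−0.1) × (1−0.2) × (1−0.05) = 0.02394
question: 0.4 × 0.1 × (1−0.4) × (1−0.8) × (1−0.35) = 0.00312
P(question | x) = 0.00312 / 0.06666 ≈ 0.047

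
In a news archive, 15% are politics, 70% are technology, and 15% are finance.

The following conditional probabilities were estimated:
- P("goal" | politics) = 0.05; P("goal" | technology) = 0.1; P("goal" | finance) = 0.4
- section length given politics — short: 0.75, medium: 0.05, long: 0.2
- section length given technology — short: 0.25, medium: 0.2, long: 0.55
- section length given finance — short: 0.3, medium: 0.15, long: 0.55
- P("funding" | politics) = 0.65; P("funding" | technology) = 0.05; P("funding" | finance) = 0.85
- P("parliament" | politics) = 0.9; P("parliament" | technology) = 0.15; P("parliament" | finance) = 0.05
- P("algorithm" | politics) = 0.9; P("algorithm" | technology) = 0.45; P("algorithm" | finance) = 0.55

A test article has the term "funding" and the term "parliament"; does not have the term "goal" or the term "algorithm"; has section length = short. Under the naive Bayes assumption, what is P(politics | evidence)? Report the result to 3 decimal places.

0.843

politics: 0.15 × (1−0.05) × 0.75 × 0.65 × 0.9 × (1−0.9) = 0.0062521875
technology: 0.7 × (1−0.1) × 0.25 × 0.05 × 0.15 × (1−0.45) = 0.0006496875
finance: 0.15 × (1−0.4) × 0.3 × 0.85 × 0.05 × (1−0.55) = 0.000516375
P(politics | x) = 0.0062521875 / 0.00741825 ≈ 0.843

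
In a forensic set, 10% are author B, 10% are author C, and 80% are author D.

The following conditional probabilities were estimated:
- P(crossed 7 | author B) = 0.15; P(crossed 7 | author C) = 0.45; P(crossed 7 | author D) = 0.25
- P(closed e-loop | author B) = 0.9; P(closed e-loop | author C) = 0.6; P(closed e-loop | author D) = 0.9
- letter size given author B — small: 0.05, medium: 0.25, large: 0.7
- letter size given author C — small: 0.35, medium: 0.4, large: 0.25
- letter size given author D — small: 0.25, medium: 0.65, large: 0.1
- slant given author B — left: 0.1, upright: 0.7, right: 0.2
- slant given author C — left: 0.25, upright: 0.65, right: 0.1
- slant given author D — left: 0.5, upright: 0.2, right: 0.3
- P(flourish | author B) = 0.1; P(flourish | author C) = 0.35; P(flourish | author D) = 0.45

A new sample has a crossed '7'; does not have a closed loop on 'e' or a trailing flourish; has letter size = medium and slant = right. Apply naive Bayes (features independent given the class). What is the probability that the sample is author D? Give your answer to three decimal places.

author B: 0.1 × 0.15 × (1−0.9) × 0.25 × 0.2 × (1−0.1) = 0.0000675
author C: 0.1 × 0.45 × (1−0.6) × 0.4 × 0.1 × (1−0.35) = 0.000468
author D: 0.8 × 0.25 × (1−0.9) × 0.65 × 0.3 × (1−0.45) = 0.002145
P(author D | x) = 0.002145 / 0.0026805 ≈ 0.800

0.800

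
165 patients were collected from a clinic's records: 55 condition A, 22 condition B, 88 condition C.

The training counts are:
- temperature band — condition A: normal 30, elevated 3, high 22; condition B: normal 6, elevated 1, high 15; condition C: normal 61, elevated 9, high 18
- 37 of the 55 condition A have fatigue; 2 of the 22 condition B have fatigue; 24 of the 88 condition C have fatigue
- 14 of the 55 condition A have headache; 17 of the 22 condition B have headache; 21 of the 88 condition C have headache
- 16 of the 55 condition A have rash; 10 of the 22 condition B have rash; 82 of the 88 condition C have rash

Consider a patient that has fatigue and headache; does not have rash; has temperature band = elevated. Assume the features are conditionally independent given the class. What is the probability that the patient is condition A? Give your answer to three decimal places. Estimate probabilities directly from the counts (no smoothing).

condition A: (55/165) × (3/55) × (37/55) × (14/55) × (39/55) ≈ 0.00220772
condition B: (22/165) × (1/22) × (2/22) × (17/22) × (12/22) ≈ 0.000232225
condition C: (88/165) × (9/88) × (24/88) × (21/88) × (6/88) ≈ 0.000242043
P(condition A | x) = 0.00220772 / 0.002681988 ≈ 0.823

0.823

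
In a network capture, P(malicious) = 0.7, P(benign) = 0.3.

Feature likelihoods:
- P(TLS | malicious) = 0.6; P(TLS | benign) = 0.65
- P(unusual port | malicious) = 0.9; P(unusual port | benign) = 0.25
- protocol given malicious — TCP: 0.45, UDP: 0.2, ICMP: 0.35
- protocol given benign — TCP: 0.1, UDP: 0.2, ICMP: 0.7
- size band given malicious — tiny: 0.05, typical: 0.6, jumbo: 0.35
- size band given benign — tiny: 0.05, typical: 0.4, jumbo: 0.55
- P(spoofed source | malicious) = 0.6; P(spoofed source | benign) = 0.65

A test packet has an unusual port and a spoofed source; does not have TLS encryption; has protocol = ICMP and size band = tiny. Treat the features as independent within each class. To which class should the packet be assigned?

malicious: 0.7 × (1−0.6) × 0.9 × 0.35 × 0.05 × 0.6 = 0.002646
benign: 0.3 × (1−0.65) × 0.25 × 0.7 × 0.05 × 0.65 = 0.0005971875
Highest score → malicious.

malicious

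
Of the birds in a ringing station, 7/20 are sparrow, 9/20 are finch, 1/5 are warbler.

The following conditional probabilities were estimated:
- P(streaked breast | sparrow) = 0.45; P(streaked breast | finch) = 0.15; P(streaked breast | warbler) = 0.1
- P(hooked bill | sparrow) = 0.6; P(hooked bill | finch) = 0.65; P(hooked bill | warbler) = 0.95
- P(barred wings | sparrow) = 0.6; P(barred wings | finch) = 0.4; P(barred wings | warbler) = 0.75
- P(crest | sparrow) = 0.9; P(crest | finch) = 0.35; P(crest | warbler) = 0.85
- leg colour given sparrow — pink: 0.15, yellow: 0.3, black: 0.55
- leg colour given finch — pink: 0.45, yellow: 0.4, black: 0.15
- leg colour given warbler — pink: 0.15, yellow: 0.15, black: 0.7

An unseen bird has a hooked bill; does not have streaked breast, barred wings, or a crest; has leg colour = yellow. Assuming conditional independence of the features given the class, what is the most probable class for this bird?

finch

sparrow: 0.35 × (1−0.45) × 0.6 × (1−0.6) × (1−0.9) × 0.3 = 0.001386
finch: 0.45 × (1−0.15) × 0.65 × (1−0.4) × (1−0.35) × 0.4 = 0.0387855
warbler: 0.2 × (1−0.1) × 0.95 × (1−0.75) × (1−0.85) × 0.15 = 0.000961875
Highest score → finch.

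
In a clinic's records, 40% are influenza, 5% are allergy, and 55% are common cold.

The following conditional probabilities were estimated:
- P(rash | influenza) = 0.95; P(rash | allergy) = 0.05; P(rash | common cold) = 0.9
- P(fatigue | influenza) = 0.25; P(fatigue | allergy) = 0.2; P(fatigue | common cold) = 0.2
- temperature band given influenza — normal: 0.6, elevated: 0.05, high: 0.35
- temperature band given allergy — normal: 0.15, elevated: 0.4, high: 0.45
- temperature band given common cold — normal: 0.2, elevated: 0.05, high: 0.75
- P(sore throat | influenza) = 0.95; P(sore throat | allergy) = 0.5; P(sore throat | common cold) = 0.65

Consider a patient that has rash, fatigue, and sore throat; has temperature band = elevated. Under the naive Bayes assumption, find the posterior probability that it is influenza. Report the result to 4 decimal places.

0.5763

influenza: 0.4 × 0.95 × 0.25 × 0.05 × 0.95 = 0.0045125
allergy: 0.05 × 0.05 × 0.2 × 0.4 × 0.5 = 0.0001
common cold: 0.55 × 0.9 × 0.2 × 0.05 × 0.65 = 0.0032175
P(influenza | x) = 0.0045125 / 0.00783 ≈ 0.5763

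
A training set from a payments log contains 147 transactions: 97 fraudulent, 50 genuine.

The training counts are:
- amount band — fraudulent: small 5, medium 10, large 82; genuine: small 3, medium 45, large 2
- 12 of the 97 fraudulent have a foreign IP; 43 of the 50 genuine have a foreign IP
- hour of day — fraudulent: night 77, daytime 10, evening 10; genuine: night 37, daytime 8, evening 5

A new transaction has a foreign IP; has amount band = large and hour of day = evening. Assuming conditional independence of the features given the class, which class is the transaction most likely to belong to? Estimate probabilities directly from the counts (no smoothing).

fraudulent

fraudulent: (97/147) × (82/97) × (12/97) × (10/97) ≈ 0.00711433
genuine: (50/147) × (2/50) × (43/50) × (5/50) ≈ 0.00117007
Highest score → fraudulent.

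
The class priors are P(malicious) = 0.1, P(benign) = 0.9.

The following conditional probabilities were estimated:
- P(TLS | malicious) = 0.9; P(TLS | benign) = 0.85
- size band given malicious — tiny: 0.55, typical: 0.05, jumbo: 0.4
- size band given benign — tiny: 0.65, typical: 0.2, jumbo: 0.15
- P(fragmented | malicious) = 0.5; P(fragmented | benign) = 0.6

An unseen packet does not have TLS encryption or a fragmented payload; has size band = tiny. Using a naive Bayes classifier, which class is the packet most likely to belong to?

malicious: 0.1 × (1−0.9) × 0.55 × (1−0.5) = 0.00275
benign: 0.9 × (1−0.85) × 0.65 × (1−0.6) = 0.0351
Highest score → benign.

benign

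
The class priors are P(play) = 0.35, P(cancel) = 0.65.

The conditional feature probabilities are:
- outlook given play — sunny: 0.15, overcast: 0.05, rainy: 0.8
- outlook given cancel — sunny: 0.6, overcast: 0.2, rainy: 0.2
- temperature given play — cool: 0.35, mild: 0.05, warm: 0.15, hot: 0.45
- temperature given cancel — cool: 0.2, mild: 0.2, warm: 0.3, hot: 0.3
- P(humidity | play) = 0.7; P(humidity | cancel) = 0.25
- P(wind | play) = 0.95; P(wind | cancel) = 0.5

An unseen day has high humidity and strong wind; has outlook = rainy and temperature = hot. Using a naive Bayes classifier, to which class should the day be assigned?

play

play: 0.35 × 0.8 × 0.45 × 0.7 × 0.95 = 0.08379
cancel: 0.65 × 0.2 × 0.3 × 0.25 × 0.5 = 0.004875
Highest score → play.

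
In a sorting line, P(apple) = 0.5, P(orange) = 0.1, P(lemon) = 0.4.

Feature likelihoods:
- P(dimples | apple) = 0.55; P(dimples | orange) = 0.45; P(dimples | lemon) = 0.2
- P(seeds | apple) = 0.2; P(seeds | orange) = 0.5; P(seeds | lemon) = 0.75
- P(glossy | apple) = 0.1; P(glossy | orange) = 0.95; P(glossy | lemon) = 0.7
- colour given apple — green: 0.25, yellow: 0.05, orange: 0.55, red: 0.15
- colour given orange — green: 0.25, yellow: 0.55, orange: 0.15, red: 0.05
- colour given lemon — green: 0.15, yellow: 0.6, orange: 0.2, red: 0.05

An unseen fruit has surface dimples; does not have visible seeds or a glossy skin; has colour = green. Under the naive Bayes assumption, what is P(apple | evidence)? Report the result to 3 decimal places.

0.977

apple: 0.5 × 0.55 × (1−0.2) × (1−0.1) × 0.25 = 0.0495
orange: 0.1 × 0.45 × (1−0.5) × (1−0.95) × 0.25 = 0.00028125
lemon: 0.4 × 0.2 × (1−0.75) × (1−0.7) × 0.15 = 0.0009
P(apple | x) = 0.0495 / 0.05068125 ≈ 0.977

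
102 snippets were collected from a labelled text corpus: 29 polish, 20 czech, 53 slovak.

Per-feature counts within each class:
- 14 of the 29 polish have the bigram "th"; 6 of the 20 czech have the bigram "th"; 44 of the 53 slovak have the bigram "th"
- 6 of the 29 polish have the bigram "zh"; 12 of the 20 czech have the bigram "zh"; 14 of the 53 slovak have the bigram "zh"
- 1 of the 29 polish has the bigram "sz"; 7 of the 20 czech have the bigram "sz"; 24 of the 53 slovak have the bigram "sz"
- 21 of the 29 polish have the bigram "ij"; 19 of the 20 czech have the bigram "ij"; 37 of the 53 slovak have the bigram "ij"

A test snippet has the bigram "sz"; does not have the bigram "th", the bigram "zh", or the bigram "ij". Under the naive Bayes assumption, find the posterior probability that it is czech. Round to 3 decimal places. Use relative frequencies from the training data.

polish: (29/102) × (15/29) × (23/29) × (1/29) × (8/29) ≈ 0.00110947
czech: (20/102) × (14/20) × (8/20) × (7/20) × (1/20) ≈ 0.000960784
slovak: (53/102) × (9/53) × (39/53) × (24/53) × (16/53) ≈ 0.00887586
P(czech | x) = 0.000960784 / 0.010946114 ≈ 0.088

0.088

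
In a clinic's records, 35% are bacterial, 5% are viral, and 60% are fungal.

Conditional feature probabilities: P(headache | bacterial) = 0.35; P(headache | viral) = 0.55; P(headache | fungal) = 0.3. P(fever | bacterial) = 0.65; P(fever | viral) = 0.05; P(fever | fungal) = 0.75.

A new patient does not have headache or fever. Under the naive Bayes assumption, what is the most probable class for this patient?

fungal

bacterial: 0.35 × (1−0.35) × (1−0.65) = 0.079625
viral: 0.05 × (1−0.55) × (1−0.05) = 0.021375
fungal: 0.6 × (1−0.3) × (1−0.75) = 0.105
Highest score → fungal.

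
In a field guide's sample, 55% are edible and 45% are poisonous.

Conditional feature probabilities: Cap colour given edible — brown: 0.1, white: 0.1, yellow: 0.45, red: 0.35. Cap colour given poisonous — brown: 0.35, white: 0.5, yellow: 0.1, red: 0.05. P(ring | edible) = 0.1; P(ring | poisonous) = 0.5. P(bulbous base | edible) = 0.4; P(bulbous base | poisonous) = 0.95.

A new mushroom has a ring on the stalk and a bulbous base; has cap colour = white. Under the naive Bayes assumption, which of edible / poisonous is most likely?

poisonous

edible: 0.55 × 0.1 × 0.1 × 0.4 = 0.0022
poisonous: 0.45 × 0.5 × 0.5 × 0.95 = 0.106875
Highest score → poisonous.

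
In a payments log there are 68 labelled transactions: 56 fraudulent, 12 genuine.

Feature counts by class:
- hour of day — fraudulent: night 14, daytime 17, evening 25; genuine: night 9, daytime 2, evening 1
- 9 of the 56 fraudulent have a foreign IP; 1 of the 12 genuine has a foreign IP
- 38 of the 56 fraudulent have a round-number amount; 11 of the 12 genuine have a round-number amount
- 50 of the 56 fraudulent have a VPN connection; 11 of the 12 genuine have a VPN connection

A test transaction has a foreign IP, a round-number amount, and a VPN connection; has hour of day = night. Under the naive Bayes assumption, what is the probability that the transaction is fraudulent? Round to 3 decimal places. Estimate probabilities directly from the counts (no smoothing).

fraudulent: (56/68) × (14/56) × (9/56) × (38/56) × (50/56) ≈ 0.0200471
genuine: (12/68) × (9/12) × (1/12) × (11/12) × (11/12) ≈ 0.00926777
P(fraudulent | x) = 0.0200471 / 0.02931487 ≈ 0.684

0.684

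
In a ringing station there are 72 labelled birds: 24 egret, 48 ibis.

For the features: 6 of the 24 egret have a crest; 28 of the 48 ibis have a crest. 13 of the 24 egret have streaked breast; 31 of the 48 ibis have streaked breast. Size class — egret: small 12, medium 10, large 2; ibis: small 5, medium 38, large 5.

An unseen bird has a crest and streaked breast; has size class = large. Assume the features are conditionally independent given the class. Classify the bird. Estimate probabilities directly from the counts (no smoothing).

ibis

egret: (24/72) × (6/24) × (13/24) × (2/24) ≈ 0.00376157
ibis: (48/72) × (28/48) × (31/48) × (5/48) ≈ 0.0261622
Highest score → ibis.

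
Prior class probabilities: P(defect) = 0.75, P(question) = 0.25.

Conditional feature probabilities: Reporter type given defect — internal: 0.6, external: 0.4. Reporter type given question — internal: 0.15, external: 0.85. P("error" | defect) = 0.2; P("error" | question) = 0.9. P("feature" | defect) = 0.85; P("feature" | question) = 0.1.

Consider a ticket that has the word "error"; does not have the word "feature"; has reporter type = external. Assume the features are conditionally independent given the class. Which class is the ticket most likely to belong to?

question

defect: 0.75 × 0.4 × 0.2 × (1−0.85) = 0.009
question: 0.25 × 0.85 × 0.9 × (1−0.1) = 0.172125
Highest score → question.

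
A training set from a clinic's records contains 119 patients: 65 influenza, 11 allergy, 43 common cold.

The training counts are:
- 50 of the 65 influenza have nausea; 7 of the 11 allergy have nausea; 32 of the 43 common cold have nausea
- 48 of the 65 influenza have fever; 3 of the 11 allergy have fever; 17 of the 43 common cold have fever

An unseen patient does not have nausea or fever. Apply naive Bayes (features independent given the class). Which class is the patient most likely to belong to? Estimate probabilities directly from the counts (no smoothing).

common cold

influenza: (65/119) × (15/65) × (17/65) ≈ 0.032967
allergy: (11/119) × (4/11) × (8/11) ≈ 0.0244461
common cold: (43/119) × (11/43) × (26/43) ≈ 0.0558921
Highest score → common cold.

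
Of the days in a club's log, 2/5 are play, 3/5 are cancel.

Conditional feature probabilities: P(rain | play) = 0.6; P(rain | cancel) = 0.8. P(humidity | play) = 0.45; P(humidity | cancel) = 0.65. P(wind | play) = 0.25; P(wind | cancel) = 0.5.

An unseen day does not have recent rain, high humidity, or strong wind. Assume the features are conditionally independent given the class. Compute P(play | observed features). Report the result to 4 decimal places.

0.7586

play: 0.4 × (1−0.6) × (1−0.45) × (1−0.25) = 0.066
cancel: 0.6 × (1−0.8) × (1−0.65) × (1−0.5) = 0.021
P(play | x) = 0.066 / 0.087 ≈ 0.7586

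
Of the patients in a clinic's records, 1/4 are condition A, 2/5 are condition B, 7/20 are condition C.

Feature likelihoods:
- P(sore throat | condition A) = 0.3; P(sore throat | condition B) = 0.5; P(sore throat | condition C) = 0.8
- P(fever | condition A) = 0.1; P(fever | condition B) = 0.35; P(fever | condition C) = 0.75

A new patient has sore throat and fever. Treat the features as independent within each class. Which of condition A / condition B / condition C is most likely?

condition A: 0.25 × 0.3 × 0.1 = 0.0075
condition B: 0.4 × 0.5 × 0.35 = 0.07
condition C: 0.35 × 0.8 × 0.75 = 0.21
Highest score → condition C.

condition C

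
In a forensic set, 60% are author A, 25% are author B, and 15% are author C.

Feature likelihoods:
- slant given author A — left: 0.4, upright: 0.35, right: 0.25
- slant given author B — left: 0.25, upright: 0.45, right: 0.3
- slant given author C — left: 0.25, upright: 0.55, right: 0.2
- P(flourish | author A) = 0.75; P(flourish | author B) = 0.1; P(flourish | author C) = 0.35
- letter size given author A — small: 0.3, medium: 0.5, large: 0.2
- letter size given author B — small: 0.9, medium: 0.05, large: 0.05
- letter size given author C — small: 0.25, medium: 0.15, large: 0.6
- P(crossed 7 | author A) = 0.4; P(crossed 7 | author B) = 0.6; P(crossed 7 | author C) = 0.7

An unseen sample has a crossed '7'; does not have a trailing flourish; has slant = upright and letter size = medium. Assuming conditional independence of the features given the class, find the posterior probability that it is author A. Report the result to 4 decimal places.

0.5478

author A: 0.6 × 0.35 × (1−0.75) × 0.5 × 0.4 = 0.0105
author B: 0.25 × 0.45 × (1−0.1) × 0.05 × 0.6 = 0.0030375
author C: 0.15 × 0.55 × (1−0.35) × 0.15 × 0.7 = 0.005630625
P(author A | x) = 0.0105 / 0.019168125 ≈ 0.5478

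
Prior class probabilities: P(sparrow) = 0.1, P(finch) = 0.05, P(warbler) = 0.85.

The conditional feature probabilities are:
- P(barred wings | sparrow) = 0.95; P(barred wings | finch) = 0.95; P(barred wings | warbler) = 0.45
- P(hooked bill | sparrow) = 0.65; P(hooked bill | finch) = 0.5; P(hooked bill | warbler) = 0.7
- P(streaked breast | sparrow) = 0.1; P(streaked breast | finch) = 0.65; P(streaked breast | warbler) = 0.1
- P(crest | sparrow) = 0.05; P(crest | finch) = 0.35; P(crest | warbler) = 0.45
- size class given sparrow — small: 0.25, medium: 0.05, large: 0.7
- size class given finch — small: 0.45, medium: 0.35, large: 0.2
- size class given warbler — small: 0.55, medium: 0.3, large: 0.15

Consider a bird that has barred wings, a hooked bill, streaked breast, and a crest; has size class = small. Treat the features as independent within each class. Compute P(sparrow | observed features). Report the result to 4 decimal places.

0.0084

sparrow: 0.1 × 0.95 × 0.65 × 0.1 × 0.05 × 0.25 = 0.0000771875
finch: 0.05 × 0.95 × 0.5 × 0.65 × 0.35 × 0.45 = 0.00243140625
warbler: 0.85 × 0.45 × 0.7 × 0.1 × 0.45 × 0.55 = 0.0066268125
P(sparrow | x) = 0.0000771875 / 0.00913540625 ≈ 0.0084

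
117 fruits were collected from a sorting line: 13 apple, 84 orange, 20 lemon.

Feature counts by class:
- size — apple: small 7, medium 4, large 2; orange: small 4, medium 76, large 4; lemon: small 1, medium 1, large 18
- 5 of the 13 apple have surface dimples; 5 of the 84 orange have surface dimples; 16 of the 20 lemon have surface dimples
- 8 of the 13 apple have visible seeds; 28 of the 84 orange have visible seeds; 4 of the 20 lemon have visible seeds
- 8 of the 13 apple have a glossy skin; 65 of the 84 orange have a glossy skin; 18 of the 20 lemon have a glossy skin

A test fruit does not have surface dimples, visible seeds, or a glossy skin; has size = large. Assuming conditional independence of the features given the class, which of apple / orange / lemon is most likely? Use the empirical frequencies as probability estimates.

apple: (13/117) × (2/13) × (8/13) × (5/13) × (5/13) ≈ 0.00155612
orange: (84/117) × (4/84) × (79/84) × (56/84) × (19/84) ≈ 0.00484847
lemon: (20/117) × (18/20) × (4/20) × (16/20) × (2/20) ≈ 0.00246154
Highest score → orange.

orange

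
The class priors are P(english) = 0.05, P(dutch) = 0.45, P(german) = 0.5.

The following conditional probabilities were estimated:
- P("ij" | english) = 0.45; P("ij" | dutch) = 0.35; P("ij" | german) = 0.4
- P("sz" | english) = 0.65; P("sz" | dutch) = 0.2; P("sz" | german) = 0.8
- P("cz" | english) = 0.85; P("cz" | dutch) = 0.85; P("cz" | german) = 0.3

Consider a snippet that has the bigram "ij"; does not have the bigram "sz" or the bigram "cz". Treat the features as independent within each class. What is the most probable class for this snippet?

english: 0.05 × 0.45 × (1−0.65) × (1−0.85) = 0.00118125
dutch: 0.45 × 0.35 × (1−0.2) × (1−0.85) = 0.0189
german: 0.5 × 0.4 × (1−0.8) × (1−0.3) = 0.028
Highest score → german.

german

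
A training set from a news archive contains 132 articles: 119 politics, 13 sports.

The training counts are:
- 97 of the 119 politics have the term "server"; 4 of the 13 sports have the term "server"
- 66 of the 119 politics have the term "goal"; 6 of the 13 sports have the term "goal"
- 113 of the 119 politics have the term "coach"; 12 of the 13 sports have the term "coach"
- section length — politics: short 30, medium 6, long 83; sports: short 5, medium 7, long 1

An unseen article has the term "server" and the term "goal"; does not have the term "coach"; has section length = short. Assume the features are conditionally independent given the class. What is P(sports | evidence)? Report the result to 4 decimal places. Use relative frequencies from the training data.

0.0740

politics: (119/132) × (97/119) × (66/119) × (6/119) × (30/119) ≈ 0.00518052
sports: (13/132) × (4/13) × (6/13) × (1/13) × (5/13) ≈ 0.000413787
P(sports | x) = 0.000413787 / 0.005594307 ≈ 0.0740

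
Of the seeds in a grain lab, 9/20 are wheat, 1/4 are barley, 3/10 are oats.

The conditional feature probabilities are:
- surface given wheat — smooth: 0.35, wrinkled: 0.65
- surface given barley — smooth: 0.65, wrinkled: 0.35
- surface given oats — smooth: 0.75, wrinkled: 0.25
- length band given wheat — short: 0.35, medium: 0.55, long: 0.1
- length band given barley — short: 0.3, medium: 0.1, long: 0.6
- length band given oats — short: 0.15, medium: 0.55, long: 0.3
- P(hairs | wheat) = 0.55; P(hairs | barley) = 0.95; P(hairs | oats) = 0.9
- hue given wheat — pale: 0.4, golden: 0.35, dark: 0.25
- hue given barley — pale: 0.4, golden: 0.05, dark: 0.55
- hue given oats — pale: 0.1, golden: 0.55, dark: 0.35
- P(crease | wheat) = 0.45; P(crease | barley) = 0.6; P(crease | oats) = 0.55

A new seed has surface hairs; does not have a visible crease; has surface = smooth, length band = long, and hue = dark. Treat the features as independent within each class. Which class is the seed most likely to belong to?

barley

wheat: 0.45 × 0.35 × 0.1 × 0.55 × 0.25 × (1−0.45) = 0.00119109375
barley: 0.25 × 0.65 × 0.6 × 0.95 × 0.55 × (1−0.6) = 0.0203775
oats: 0.3 × 0.75 × 0.3 × 0.9 × 0.35 × (1−0.55) = 0.009568125
Highest score → barley.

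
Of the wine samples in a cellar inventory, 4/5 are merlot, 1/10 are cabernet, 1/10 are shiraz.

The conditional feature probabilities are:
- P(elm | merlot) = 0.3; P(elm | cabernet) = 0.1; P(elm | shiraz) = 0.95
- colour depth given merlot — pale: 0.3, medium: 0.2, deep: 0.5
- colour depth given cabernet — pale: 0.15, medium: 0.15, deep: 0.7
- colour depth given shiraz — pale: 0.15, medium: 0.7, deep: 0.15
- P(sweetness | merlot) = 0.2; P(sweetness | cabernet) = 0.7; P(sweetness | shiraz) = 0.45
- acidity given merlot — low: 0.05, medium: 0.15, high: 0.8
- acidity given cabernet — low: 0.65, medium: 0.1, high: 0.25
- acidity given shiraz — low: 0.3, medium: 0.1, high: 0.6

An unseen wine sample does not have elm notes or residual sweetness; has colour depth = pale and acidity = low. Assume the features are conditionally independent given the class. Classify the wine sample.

merlot: 0.8 × (1−0.3) × 0.3 × (1−0.2) × 0.05 = 0.00672
cabernet: 0.1 × (1−0.1) × 0.15 × (1−0.7) × 0.65 = 0.0026325
shiraz: 0.1 × (1−0.95) × 0.15 × (1−0.45) × 0.3 = 0.00012375
Highest score → merlot.

merlot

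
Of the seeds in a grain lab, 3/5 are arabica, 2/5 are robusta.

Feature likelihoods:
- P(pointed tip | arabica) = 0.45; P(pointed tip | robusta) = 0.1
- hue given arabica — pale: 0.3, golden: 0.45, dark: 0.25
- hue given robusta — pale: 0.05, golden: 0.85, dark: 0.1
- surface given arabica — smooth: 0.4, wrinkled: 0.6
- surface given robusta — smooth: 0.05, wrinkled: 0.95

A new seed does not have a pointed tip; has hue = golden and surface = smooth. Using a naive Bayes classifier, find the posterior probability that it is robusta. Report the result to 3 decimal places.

0.205

arabica: 0.6 × (1−0.45) × 0.45 × 0.4 = 0.0594
robusta: 0.4 × (1−0.1) × 0.85 × 0.05 = 0.0153
P(robusta | x) = 0.0153 / 0.0747 ≈ 0.205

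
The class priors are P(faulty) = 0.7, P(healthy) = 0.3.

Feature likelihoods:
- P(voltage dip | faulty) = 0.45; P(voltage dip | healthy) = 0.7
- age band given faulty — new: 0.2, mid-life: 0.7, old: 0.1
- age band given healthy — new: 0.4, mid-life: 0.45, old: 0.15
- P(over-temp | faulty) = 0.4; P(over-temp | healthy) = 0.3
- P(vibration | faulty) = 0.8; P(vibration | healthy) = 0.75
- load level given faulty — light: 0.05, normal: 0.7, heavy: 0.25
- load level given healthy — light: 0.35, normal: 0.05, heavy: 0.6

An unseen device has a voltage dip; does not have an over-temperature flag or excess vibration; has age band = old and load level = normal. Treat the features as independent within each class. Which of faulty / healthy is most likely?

faulty

faulty: 0.7 × 0.45 × 0.1 × (1−0.4) × (1−0.8) × 0.7 = 0.002646
healthy: 0.3 × 0.7 × 0.15 × (1−0.3) × (1−0.75) × 0.05 = 0.000275625
Highest score → faulty.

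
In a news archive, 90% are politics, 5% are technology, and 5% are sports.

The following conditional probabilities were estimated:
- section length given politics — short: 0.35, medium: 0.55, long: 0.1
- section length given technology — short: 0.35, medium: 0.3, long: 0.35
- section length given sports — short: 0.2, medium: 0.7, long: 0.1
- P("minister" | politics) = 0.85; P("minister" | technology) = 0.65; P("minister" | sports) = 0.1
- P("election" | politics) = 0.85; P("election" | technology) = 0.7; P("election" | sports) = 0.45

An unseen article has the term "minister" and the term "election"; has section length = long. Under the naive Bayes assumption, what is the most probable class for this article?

politics: 0.9 × 0.1 × 0.85 × 0.85 = 0.065025
technology: 0.05 × 0.35 × 0.65 × 0.7 = 0.0079625
sports: 0.05 × 0.1 × 0.1 × 0.45 = 0.000225
Highest score → politics.

politics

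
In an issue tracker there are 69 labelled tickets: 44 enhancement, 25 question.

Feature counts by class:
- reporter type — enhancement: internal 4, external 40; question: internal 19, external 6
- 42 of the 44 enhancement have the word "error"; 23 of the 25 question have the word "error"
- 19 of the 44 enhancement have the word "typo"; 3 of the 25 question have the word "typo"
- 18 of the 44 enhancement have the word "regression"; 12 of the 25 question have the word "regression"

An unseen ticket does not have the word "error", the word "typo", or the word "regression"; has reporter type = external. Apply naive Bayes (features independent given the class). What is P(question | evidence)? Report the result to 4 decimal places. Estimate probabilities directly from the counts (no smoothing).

enhancement: (44/69) × (40/44) × (2/44) × (25/44) × (26/44) ≈ 0.008847
question: (25/69) × (6/25) × (2/25) × (22/25) × (13/25) ≈ 0.0031833
P(question | x) = 0.0031833 / 0.0120303 ≈ 0.2646

0.2646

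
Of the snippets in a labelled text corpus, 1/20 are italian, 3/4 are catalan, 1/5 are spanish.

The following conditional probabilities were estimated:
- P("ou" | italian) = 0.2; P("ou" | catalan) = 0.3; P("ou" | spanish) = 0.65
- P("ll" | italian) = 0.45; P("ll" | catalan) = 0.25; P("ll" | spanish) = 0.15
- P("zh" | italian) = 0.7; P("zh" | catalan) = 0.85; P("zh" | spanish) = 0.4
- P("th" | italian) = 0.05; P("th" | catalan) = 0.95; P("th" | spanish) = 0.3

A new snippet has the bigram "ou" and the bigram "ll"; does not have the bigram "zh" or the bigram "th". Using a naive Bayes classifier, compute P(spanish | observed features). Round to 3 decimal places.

italian: 0.05 × 0.2 × 0.45 × (1−0.7) × (1−0.05) = 0.0012825
catalan: 0.75 × 0.3 × 0.25 × (1−0.85) × (1−0.95) = 0.000421875
spanish: 0.2 × 0.65 × 0.15 × (1−0.4) × (1−0.3) = 0.00819
P(spanish | x) = 0.00819 / 0.009894375 ≈ 0.828

0.828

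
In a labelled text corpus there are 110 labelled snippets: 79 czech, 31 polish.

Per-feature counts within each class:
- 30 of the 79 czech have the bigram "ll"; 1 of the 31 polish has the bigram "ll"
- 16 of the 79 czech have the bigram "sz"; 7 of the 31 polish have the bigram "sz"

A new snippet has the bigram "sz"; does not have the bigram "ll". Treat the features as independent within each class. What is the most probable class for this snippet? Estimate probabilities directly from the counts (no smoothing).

czech

czech: (79/110) × (49/79) × (16/79) ≈ 0.0902186
polish: (31/110) × (30/31) × (7/31) ≈ 0.0615836
Highest score → czech.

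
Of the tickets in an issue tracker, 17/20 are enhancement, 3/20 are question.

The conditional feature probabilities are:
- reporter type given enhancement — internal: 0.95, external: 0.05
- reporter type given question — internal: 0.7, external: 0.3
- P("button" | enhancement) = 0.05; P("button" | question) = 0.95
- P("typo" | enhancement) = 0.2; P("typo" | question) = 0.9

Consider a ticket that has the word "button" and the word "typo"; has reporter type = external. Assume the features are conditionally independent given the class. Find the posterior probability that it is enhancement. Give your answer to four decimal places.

0.0109

enhancement: 0.85 × 0.05 × 0.05 × 0.2 = 0.000425
question: 0.15 × 0.3 × 0.95 × 0.9 = 0.038475
P(enhancement | x) = 0.000425 / 0.0389 ≈ 0.0109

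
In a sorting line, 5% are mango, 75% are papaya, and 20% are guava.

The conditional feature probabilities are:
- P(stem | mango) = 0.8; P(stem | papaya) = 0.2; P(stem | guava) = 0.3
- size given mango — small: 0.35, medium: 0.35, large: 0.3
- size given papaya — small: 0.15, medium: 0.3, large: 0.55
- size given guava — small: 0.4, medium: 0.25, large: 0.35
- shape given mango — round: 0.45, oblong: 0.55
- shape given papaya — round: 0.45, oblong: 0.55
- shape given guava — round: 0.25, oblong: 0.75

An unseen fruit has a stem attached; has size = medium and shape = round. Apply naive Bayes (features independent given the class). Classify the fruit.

papaya

mango: 0.05 × 0.8 × 0.35 × 0.45 = 0.0063
papaya: 0.75 × 0.2 × 0.3 × 0.45 = 0.02025
guava: 0.2 × 0.3 × 0.25 × 0.25 = 0.00375
Highest score → papaya.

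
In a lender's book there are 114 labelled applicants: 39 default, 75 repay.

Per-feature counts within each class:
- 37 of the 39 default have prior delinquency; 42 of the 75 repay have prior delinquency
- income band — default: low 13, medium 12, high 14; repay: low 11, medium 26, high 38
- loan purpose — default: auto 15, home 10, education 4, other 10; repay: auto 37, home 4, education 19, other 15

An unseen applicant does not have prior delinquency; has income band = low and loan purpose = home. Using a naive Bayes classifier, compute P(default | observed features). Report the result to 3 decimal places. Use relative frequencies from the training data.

0.398

default: (39/114) × (2/39) × (13/39) × (10/39) ≈ 0.00149948
repay: (75/114) × (33/75) × (11/75) × (4/75) ≈ 0.00226433
P(default | x) = 0.00149948 / 0.00376381 ≈ 0.398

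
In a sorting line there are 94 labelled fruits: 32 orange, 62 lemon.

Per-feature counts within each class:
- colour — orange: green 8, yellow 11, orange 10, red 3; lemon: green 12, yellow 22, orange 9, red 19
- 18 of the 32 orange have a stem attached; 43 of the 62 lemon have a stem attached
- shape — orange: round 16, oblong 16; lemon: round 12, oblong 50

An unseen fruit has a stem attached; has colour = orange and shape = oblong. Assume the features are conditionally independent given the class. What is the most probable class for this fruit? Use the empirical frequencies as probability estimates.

orange: (32/94) × (10/32) × (18/32) × (16/32) ≈ 0.0299202
lemon: (62/94) × (9/62) × (43/62) × (50/62) ≈ 0.0535513
Highest score → lemon.

lemon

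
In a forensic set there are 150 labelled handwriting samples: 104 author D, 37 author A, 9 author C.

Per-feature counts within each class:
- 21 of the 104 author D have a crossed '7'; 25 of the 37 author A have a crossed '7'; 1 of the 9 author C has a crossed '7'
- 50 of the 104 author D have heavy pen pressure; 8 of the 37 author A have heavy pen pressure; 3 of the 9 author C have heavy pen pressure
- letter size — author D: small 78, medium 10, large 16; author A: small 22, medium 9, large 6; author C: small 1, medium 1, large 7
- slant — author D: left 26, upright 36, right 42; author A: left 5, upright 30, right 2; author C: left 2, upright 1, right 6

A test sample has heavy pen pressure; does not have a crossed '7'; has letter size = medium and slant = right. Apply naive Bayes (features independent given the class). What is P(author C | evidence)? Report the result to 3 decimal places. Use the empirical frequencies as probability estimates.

author D: (104/150) × (83/104) × (50/104) × (10/104) × (42/104) ≈ 0.0103301
author A: (37/150) × (12/37) × (8/37) × (9/37) × (2/37) ≈ 0.00022743
author C: (9/150) × (8/9) × (3/9) × (1/9) × (6/9) ≈ 0.00131687
P(author C | x) = 0.00131687 / 0.0118744 ≈ 0.111

0.111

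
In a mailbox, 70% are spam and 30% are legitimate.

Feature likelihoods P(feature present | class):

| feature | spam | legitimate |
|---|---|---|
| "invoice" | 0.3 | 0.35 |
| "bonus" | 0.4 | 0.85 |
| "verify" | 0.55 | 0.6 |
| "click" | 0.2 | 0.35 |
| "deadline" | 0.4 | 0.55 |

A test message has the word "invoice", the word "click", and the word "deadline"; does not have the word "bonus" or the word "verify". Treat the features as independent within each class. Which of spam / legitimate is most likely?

spam: 0.7 × 0.3 × (1−0.4) × (1−0.55) × 0.2 × 0.4 = 0.004536
legitimate: 0.3 × 0.35 × (1−0.85) × (1−0.6) × 0.35 × 0.55 = 0.00121275
Highest score → spam.

spam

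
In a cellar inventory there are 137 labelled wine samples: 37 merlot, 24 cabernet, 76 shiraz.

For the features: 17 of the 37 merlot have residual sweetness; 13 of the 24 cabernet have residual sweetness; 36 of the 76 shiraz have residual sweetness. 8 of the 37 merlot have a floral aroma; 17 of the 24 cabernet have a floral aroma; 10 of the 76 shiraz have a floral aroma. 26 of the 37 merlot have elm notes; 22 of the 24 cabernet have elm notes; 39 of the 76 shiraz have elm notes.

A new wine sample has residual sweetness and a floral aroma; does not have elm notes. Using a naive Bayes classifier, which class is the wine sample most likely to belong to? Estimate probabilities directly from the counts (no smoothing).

merlot: (37/137) × (17/37) × (8/37) × (11/37) ≈ 0.00797641
cabernet: (24/137) × (13/24) × (17/24) × (2/24) ≈ 0.00560118
shiraz: (76/137) × (36/76) × (10/76) × (37/76) ≈ 0.0168328
Highest score → shiraz.

shiraz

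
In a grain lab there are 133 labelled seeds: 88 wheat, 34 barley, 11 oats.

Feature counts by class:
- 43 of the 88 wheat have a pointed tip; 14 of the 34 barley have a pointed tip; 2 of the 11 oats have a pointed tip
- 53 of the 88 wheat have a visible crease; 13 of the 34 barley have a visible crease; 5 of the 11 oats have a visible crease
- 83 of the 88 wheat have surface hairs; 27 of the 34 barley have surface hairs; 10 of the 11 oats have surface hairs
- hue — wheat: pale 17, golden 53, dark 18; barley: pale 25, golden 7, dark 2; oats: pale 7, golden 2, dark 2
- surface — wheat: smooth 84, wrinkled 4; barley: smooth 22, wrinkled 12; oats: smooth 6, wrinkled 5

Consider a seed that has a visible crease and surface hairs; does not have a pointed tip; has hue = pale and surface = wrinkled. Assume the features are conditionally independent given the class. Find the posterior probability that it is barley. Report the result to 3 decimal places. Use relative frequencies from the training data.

0.548

wheat: (88/133) × (45/88) × (53/88) × (83/88) × (17/88) × (4/88) ≈ 0.00168769
barley: (34/133) × (20/34) × (13/34) × (27/34) × (25/34) × (12/34) ≈ 0.0118493
oats: (11/133) × (9/11) × (5/11) × (10/11) × (7/11) × (5/11) ≈ 0.00808832
P(barley | x) = 0.0118493 / 0.02162531 ≈ 0.548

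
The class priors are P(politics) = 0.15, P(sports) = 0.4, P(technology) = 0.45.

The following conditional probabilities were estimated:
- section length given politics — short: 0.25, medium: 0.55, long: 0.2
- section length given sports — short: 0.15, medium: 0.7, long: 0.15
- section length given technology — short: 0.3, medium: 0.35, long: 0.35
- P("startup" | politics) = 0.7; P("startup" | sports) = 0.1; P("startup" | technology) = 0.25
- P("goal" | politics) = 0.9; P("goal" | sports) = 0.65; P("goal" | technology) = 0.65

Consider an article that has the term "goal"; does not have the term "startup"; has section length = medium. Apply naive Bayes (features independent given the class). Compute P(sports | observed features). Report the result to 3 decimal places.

0.623

politics: 0.15 × 0.55 × (1−0.7) × 0.9 = 0.022275
sports: 0.4 × 0.7 × (1−0.1) × 0.65 = 0.1638
technology: 0.45 × 0.35 × (1−0.25) × 0.65 = 0.07678125
P(sports | x) = 0.1638 / 0.26285625 ≈ 0.623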